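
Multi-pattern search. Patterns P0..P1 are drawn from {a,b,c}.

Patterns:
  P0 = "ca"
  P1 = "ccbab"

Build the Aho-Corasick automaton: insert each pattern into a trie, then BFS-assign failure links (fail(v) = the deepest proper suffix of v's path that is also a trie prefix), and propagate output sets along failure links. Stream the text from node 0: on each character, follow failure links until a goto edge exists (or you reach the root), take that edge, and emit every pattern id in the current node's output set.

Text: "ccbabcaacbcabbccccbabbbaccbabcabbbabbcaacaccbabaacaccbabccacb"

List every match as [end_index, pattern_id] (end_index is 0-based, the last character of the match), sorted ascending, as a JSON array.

Build:
Trie nodes:
  n0 'ε': c→1
  n1 'c': a→2 c→3
  n2 'ca': ·  [P0 ends]
  n3 'cc': b→4
  n4 'ccb': a→5
  n5 'ccba': b→6
  n6 'ccbab': ·  [P1 ends]

BFS fail/out derivation:
  fail(1) 'c': from fail(0)=0 chase 'c': 0 ⇒ 0;  out=∅∪out(0)=∅
  fail(2) 'ca': from fail(1)=0 chase 'a': 0 ⇒ 0;  out={0}∪out(0)={0}
  fail(3) 'cc': from fail(1)=0 chase 'c': 0 ⇒ 1;  out=∅∪out(1)=∅
  fail(4) 'ccb': from fail(3)=1 chase 'b': 1→0 ⇒ 0;  out=∅∪out(0)=∅
  fail(5) 'ccba': from fail(4)=0 chase 'a': 0 ⇒ 0;  out=∅∪out(0)=∅
  fail(6) 'ccbab': from fail(5)=0 chase 'b': 0 ⇒ 0;  out={1}∪out(0)={1}

Run:
[0] read 'c'  n0⇒n1
[1] read 'c'  n1⇒n3
[2] read 'b'  n3⇒n4
[3] read 'a'  n4⇒n5
[4] read 'b'  n5⇒n6  emit P1@[0:4]
[5] read 'c'  n6⇒n1 (fail-walked)
[6] read 'a'  n1⇒n2  emit P0@[5:6]
[7] read 'a'  n2⇒n0 (fail-walked)
[8] read 'c'  n0⇒n1
[9] read 'b'  n1⇒n0 (fail-walked)
[10] read 'c'  n0⇒n1
[11] read 'a'  n1⇒n2  emit P0@[10:11]
[12] read 'b'  n2⇒n0 (fail-walked)
[13] read 'b'  n0⇒n0
[14] read 'c'  n0⇒n1
[15] read 'c'  n1⇒n3
[16] read 'c'  n3⇒n3 (fail-walked)
[17] read 'c'  n3⇒n3 (fail-walked)
[18] read 'b'  n3⇒n4
[19] read 'a'  n4⇒n5
[20] read 'b'  n5⇒n6  emit P1@[16:20]
[21] read 'b'  n6⇒n0 (fail-walked)
[22] read 'b'  n0⇒n0
[23] read 'a'  n0⇒n0
[24] read 'c'  n0⇒n1
[25] read 'c'  n1⇒n3
[26] read 'b'  n3⇒n4
[27] read 'a'  n4⇒n5
[28] read 'b'  n5⇒n6  emit P1@[24:28]
[29] read 'c'  n6⇒n1 (fail-walked)
[30] read 'a'  n1⇒n2  emit P0@[29:30]
[31] read 'b'  n2⇒n0 (fail-walked)
[32] read 'b'  n0⇒n0
[33] read 'b'  n0⇒n0
[34] read 'a'  n0⇒n0
[35] read 'b'  n0⇒n0
[36] read 'b'  n0⇒n0
[37] read 'c'  n0⇒n1
[38] read 'a'  n1⇒n2  emit P0@[37:38]
[39] read 'a'  n2⇒n0 (fail-walked)
[40] read 'c'  n0⇒n1
[41] read 'a'  n1⇒n2  emit P0@[40:41]
[42] read 'c'  n2⇒n1 (fail-walked)
[43] read 'c'  n1⇒n3
[44] read 'b'  n3⇒n4
[45] read 'a'  n4⇒n5
[46] read 'b'  n5⇒n6  emit P1@[42:46]
[47] read 'a'  n6⇒n0 (fail-walked)
[48] read 'a'  n0⇒n0
[49] read 'c'  n0⇒n1
[50] read 'a'  n1⇒n2  emit P0@[49:50]
[51] read 'c'  n2⇒n1 (fail-walked)
[52] read 'c'  n1⇒n3
[53] read 'b'  n3⇒n4
[54] read 'a'  n4⇒n5
[55] read 'b'  n5⇒n6  emit P1@[51:55]
[56] read 'c'  n6⇒n1 (fail-walked)
[57] read 'c'  n1⇒n3
[58] read 'a'  n3⇒n2 (fail-walked)  emit P0@[57:58]
[59] read 'c'  n2⇒n1 (fail-walked)
[60] read 'b'  n1⇒n0 (fail-walked)

Result: [[4,1],[6,0],[11,0],[20,1],[28,1],[30,0],[38,0],[41,0],[46,1],[50,0],[55,1],[58,0]]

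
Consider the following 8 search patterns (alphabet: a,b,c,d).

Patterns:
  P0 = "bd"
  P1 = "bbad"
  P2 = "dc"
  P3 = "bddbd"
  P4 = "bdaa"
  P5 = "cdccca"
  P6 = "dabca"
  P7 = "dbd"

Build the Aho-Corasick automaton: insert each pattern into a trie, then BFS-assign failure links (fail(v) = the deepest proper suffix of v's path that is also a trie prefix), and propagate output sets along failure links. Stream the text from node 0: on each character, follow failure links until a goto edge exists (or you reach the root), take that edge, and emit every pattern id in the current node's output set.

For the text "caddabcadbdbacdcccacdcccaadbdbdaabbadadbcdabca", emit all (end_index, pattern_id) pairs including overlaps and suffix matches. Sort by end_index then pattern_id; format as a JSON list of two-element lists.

Build automaton:
Trie (insert patterns):
  n0 'ε': b→1 c→13 d→6
  n1 'b': b→3 d→2
  n2 'bd': a→11 d→8  ←P0
  n3 'bb': a→4
  n4 'bba': d→5
  n5 'bbad': ·  ←P1
  n6 'd': a→19 b→23 c→7
  n7 'dc': ·  ←P2
  n8 'bdd': b→9
  n9 'bddb': d→10
  n10 'bddbd': ·  ←P3
  n11 'bda': a→12
  n12 'bdaa': ·  ←P4
  n13 'c': d→14
  n14 'cd': c→15
  n15 'cdc': c→16
  n16 'cdcc': c→17
  n17 'cdccc': a→18
  n18 'cdccca': ·  ←P5
  n19 'da': b→20
  n20 'dab': c→21
  n21 'dabc': a→22
  n22 'dabca': ·  ←P6
  n23 'db': d→24
  n24 'dbd': ·  ←P7

BFS fail/out derivation:
  n1('b'): parent n0 fail=0; on 'b' 0 → fail=0;  out ∅∪∅=∅
  n6('d'): parent n0 fail=0; on 'd' 0 → fail=0;  out ∅∪∅=∅
  n13('c'): parent n0 fail=0; on 'c' 0 → fail=0;  out ∅∪∅=∅
  n2('bd'): parent n1 fail=0; on 'd' 0 → fail=6;  out {0}∪∅={0}
  n3('bb'): parent n1 fail=0; on 'b' 0 → fail=1;  out ∅∪∅=∅
  n7('dc'): parent n6 fail=0; on 'c' 0 → fail=13;  out {2}∪∅={2}
  n14('cd'): parent n13 fail=0; on 'd' 0 → fail=6;  out ∅∪∅=∅
  n19('da'): parent n6 fail=0; on 'a' 0 → fail=0;  out ∅∪∅=∅
  n23('db'): parent n6 fail=0; on 'b' 0 → fail=1;  out ∅∪∅=∅
  n4('bba'): parent n3 fail=1; on 'a' 1→0 → fail=0;  out ∅∪∅=∅
  n8('bdd'): parent n2 fail=6; on 'd' 6→0 → fail=6;  out ∅∪∅=∅
  n11('bda'): parent n2 fail=6; on 'a' 6 → fail=19;  out ∅∪∅=∅
  n15('cdc'): parent n14 fail=6; on 'c' 6 → fail=7;  out ∅∪{2}={2}
  n20('dab'): parent n19 fail=0; on 'b' 0 → fail=1;  out ∅∪∅=∅
  n24('dbd'): parent n23 fail=1; on 'd' 1 → fail=2;  out {7}∪{0}={0,7}
  n5('bbad'): parent n4 fail=0; on 'd' 0 → fail=6;  out {1}∪∅={1}
  n9('bddb'): parent n8 fail=6; on 'b' 6 → fail=23;  out ∅∪∅=∅
  n12('bdaa'): parent n11 fail=19; on 'a' 19→0 → fail=0;  out {4}∪∅={4}
  n16('cdcc'): parent n15 fail=7; on 'c' 7→13→0 → fail=13;  out ∅∪∅=∅
  n21('dabc'): parent n20 fail=1; on 'c' 1→0 → fail=13;  out ∅∪∅=∅
  n10('bddbd'): parent n9 fail=23; on 'd' 23 → fail=24;  out {3}∪{0,7}={0,3,7}
  n17('cdccc'): parent n16 fail=13; on 'c' 13→0 → fail=13;  out ∅∪∅=∅
  n22('dabca'): parent n21 fail=13; on 'a' 13→0 → fail=0;  out {6}∪∅={6}
  n18('cdccca'): parent n17 fail=13; on 'a' 13→0 → fail=0;  out {5}∪∅={5}

Run:
pos 0 'c': at 13
pos 1 'a': at 0 (fail-walked)
pos 2 'd': at 6
pos 3 'd': at 6 (fail-walked)
pos 4 'a': at 19
pos 5 'b': at 20
pos 6 'c': at 21
pos 7 'a': at 22  emit P6@[3:7]
pos 8 'd': at 6 (fail-walked)
pos 9 'b': at 23
pos 10 'd': at 24  emit P0@[9:10],P7@[8:10]
pos 11 'b': at 23 (fail-walked)
pos 12 'a': at 0 (fail-walked)
pos 13 'c': at 13
pos 14 'd': at 14
pos 15 'c': at 15  emit P2@[14:15]
pos 16 'c': at 16
pos 17 'c': at 17
pos 18 'a': at 18  emit P5@[13:18]
pos 19 'c': at 13 (fail-walked)
pos 20 'd': at 14
pos 21 'c': at 15  emit P2@[20:21]
pos 22 'c': at 16
pos 23 'c': at 17
pos 24 'a': at 18  emit P5@[19:24]
pos 25 'a': at 0 (fail-walked)
pos 26 'd': at 6
pos 27 'b': at 23
pos 28 'd': at 24  emit P0@[27:28],P7@[26:28]
pos 29 'b': at 23 (fail-walked)
pos 30 'd': at 24  emit P0@[29:30],P7@[28:30]
pos 31 'a': at 11 (fail-walked)
pos 32 'a': at 12  emit P4@[29:32]
pos 33 'b': at 1 (fail-walked)
pos 34 'b': at 3
pos 35 'a': at 4
pos 36 'd': at 5  emit P1@[33:36]
pos 37 'a': at 19 (fail-walked)
pos 38 'd': at 6 (fail-walked)
pos 39 'b': at 23
pos 40 'c': at 13 (fail-walked)
pos 41 'd': at 14
pos 42 'a': at 19 (fail-walked)
pos 43 'b': at 20
pos 44 'c': at 21
pos 45 'a': at 22  emit P6@[41:45]

Result: [[7,6],[10,0],[10,7],[15,2],[18,5],[21,2],[24,5],[28,0],[28,7],[30,0],[30,7],[32,4],[36,1],[45,6]]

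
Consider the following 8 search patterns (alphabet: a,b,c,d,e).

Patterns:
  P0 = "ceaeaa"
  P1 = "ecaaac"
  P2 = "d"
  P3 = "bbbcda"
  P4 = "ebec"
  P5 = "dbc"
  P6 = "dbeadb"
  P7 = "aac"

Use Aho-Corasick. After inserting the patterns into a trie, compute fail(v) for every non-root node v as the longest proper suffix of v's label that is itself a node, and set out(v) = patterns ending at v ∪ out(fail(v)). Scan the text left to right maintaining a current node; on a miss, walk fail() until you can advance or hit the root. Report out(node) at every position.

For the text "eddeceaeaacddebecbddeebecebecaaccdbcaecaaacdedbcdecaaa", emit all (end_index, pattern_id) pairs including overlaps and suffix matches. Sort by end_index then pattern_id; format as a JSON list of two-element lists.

Construct AC machine:
Trie nodes:
  n0 'ε': a→29 b→14 c→1 d→13 e→7
  n1 'c': e→2
  n2 'ce': a→3
  n3 'cea': e→4
  n4 'ceae': a→5
  n5 'ceaea': a→6
  n6 'ceaeaa': ·  ←P0
  n7 'e': b→20 c→8
  n8 'ec': a→9
  n9 'eca': a→10
  n10 'ecaa': a→11
  n11 'ecaaa': c→12
  n12 'ecaaac': ·  ←P1
  n13 'd': b→23  ←P2
  n14 'b': b→15
  n15 'bb': b→16
  n16 'bbb': c→17
  n17 'bbbc': d→18
  n18 'bbbcd': a→19
  n19 'bbbcda': ·  ←P3
  n20 'eb': e→21
  n21 'ebe': c→22
  n22 'ebec': ·  ←P4
  n23 'db': c→24 e→25
  n24 'dbc': ·  ←P5
  n25 'dbe': a→26
  n26 'dbea': d→27
  n27 'dbead': b→28
  n28 'dbeadb': ·  ←P6
  n29 'a': a→30
  n30 'aa': c→31
  n31 'aac': ·  ←P7

BFS fail/out derivation:
  n1('c'): parent n0 fail=0; on 'c' 0 → fail=0;  out ∅∪∅=∅
  n7('e'): parent n0 fail=0; on 'e' 0 → fail=0;  out ∅∪∅=∅
  n13('d'): parent n0 fail=0; on 'd' 0 → fail=0;  out {2}∪∅={2}
  n14('b'): parent n0 fail=0; on 'b' 0 → fail=0;  out ∅∪∅=∅
  n29('a'): parent n0 fail=0; on 'a' 0 → fail=0;  out ∅∪∅=∅
  n2('ce'): parent n1 fail=0; on 'e' 0 → fail=7;  out ∅∪∅=∅
  n8('ec'): parent n7 fail=0; on 'c' 0 → fail=1;  out ∅∪∅=∅
  n15('bb'): parent n14 fail=0; on 'b' 0 → fail=14;  out ∅∪∅=∅
  n20('eb'): parent n7 fail=0; on 'b' 0 → fail=14;  out ∅∪∅=∅
  n23('db'): parent n13 fail=0; on 'b' 0 → fail=14;  out ∅∪∅=∅
  n30('aa'): parent n29 fail=0; on 'a' 0 → fail=29;  out ∅∪∅=∅
  n3('cea'): parent n2 fail=7; on 'a' 7→0 → fail=29;  out ∅∪∅=∅
  n9('eca'): parent n8 fail=1; on 'a' 1→0 → fail=29;  out ∅∪∅=∅
  n16('bbb'): parent n15 fail=14; on 'b' 14 → fail=15;  out ∅∪∅=∅
  n21('ebe'): parent n20 fail=14; on 'e' 14→0 → fail=7;  out ∅∪∅=∅
  n24('dbc'): parent n23 fail=14; on 'c' 14→0 → fail=1;  out {5}∪∅={5}
  n25('dbe'): parent n23 fail=14; on 'e' 14→0 → fail=7;  out ∅∪∅=∅
  n31('aac'): parent n30 fail=29; on 'c' 29→0 → fail=1;  out {7}∪∅={7}
  n4('ceae'): parent n3 fail=29; on 'e' 29→0 → fail=7;  out ∅∪∅=∅
  n10('ecaa'): parent n9 fail=29; on 'a' 29 → fail=30;  out ∅∪∅=∅
  n17('bbbc'): parent n16 fail=15; on 'c' 15→14→0 → fail=1;  out ∅∪∅=∅
  n22('ebec'): parent n21 fail=7; on 'c' 7 → fail=8;  out {4}∪∅={4}
  n26('dbea'): parent n25 fail=7; on 'a' 7→0 → fail=29;  out ∅∪∅=∅
  n5('ceaea'): parent n4 fail=7; on 'a' 7→0 → fail=29;  out ∅∪∅=∅
  n11('ecaaa'): parent n10 fail=30; on 'a' 30→29 → fail=30;  out ∅∪∅=∅
  n18('bbbcd'): parent n17 fail=1; on 'd' 1→0 → fail=13;  out ∅∪{2}={2}
  n27('dbead'): parent n26 fail=29; on 'd' 29→0 → fail=13;  out ∅∪{2}={2}
  n6('ceaeaa'): parent n5 fail=29; on 'a' 29 → fail=30;  out {0}∪∅={0}
  n12('ecaaac'): parent n11 fail=30; on 'c' 30 → fail=31;  out {1}∪{7}={1,7}
  n19('bbbcda'): parent n18 fail=13; on 'a' 13→0 → fail=29;  out {3}∪∅={3}
  n28('dbeadb'): parent n27 fail=13; on 'b' 13 → fail=23;  out {6}∪∅={6}

Text stream:
pos 0 'e': at 7
pos 1 'd': at 13 (via fail)  → match P2@[1:1]
pos 2 'd': at 13 (via fail)  → match P2@[2:2]
pos 3 'e': at 7 (via fail)
pos 4 'c': at 8
pos 5 'e': at 2 (via fail)
pos 6 'a': at 3
pos 7 'e': at 4
pos 8 'a': at 5
pos 9 'a': at 6  → match P0@[4:9]
pos 10 'c': at 31 (via fail)  → match P7@[8:10]
pos 11 'd': at 13 (via fail)  → match P2@[11:11]
pos 12 'd': at 13 (via fail)  → match P2@[12:12]
pos 13 'e': at 7 (via fail)
pos 14 'b': at 20
pos 15 'e': at 21
pos 16 'c': at 22  → match P4@[13:16]
pos 17 'b': at 14 (via fail)
pos 18 'd': at 13 (via fail)  → match P2@[18:18]
pos 19 'd': at 13 (via fail)  → match P2@[19:19]
pos 20 'e': at 7 (via fail)
pos 21 'e': at 7 (via fail)
pos 22 'b': at 20
pos 23 'e': at 21
pos 24 'c': at 22  → match P4@[21:24]
pos 25 'e': at 2 (via fail)
pos 26 'b': at 20 (via fail)
pos 27 'e': at 21
pos 28 'c': at 22  → match P4@[25:28]
pos 29 'a': at 9 (via fail)
pos 30 'a': at 10
pos 31 'c': at 31 (via fail)  → match P7@[29:31]
pos 32 'c': at 1 (via fail)
pos 33 'd': at 13 (via fail)  → match P2@[33:33]
pos 34 'b': at 23
pos 35 'c': at 24  → match P5@[33:35]
pos 36 'a': at 29 (via fail)
pos 37 'e': at 7 (via fail)
pos 38 'c': at 8
pos 39 'a': at 9
pos 40 'a': at 10
pos 41 'a': at 11
pos 42 'c': at 12  → match P1@[37:42],P7@[40:42]
pos 43 'd': at 13 (via fail)  → match P2@[43:43]
pos 44 'e': at 7 (via fail)
pos 45 'd': at 13 (via fail)  → match P2@[45:45]
pos 46 'b': at 23
pos 47 'c': at 24  → match P5@[45:47]
pos 48 'd': at 13 (via fail)  → match P2@[48:48]
pos 49 'e': at 7 (via fail)
pos 50 'c': at 8
pos 51 'a': at 9
pos 52 'a': at 10
pos 53 'a': at 11

Matches: [[1,2],[2,2],[9,0],[10,7],[11,2],[12,2],[16,4],[18,2],[19,2],[24,4],[28,4],[31,7],[33,2],[35,5],[42,1],[42,7],[43,2],[45,2],[47,5],[48,2]]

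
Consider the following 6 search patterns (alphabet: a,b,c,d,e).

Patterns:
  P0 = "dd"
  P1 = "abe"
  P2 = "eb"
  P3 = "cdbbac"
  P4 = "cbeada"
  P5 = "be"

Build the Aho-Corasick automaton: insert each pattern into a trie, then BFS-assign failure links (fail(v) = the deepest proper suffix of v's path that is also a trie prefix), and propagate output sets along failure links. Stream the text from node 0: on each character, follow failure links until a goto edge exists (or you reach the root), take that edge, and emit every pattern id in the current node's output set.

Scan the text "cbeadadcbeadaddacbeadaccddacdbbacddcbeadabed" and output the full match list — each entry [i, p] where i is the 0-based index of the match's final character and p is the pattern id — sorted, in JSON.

Construct AC machine:
Trie (insert patterns):
  n0 'ε': a→3 b→19 c→8 d→1 e→6
  n1 'd': d→2
  n2 'dd': ·  ←P0
  n3 'a': b→4
  n4 'ab': e→5
  n5 'abe': ·  ←P1
  n6 'e': b→7
  n7 'eb': ·  ←P2
  n8 'c': b→14 d→9
  n9 'cd': b→10
  n10 'cdb': b→11
  n11 'cdbb': a→12
  n12 'cdbba': c→13
  n13 'cdbbac': ·  ←P3
  n14 'cb': e→15
  n15 'cbe': a→16
  n16 'cbea': d→17
  n17 'cbead': a→18
  n18 'cbeada': ·  ←P4
  n19 'b': e→20
  n20 'be': ·  ←P5

BFS fail/out derivation:
  fail(1) 'd': from fail(0)=0 chase 'd': 0 ⇒ 0;  out=∅∪out(0)=∅
  fail(3) 'a': from fail(0)=0 chase 'a': 0 ⇒ 0;  out=∅∪out(0)=∅
  fail(6) 'e': from fail(0)=0 chase 'e': 0 ⇒ 0;  out=∅∪out(0)=∅
  fail(8) 'c': from fail(0)=0 chase 'c': 0 ⇒ 0;  out=∅∪out(0)=∅
  fail(19) 'b': from fail(0)=0 chase 'b': 0 ⇒ 0;  out=∅∪out(0)=∅
  fail(2) 'dd': from fail(1)=0 chase 'd': 0 ⇒ 1;  out={0}∪out(1)={0}
  fail(4) 'ab': from fail(3)=0 chase 'b': 0 ⇒ 19;  out=∅∪out(19)=∅
  fail(7) 'eb': from fail(6)=0 chase 'b': 0 ⇒ 19;  out={2}∪out(19)={2}
  fail(9) 'cd': from fail(8)=0 chase 'd': 0 ⇒ 1;  out=∅∪out(1)=∅
  fail(14) 'cb': from fail(8)=0 chase 'b': 0 ⇒ 19;  out=∅∪out(19)=∅
  fail(20) 'be': from fail(19)=0 chase 'e': 0 ⇒ 6;  out={5}∪out(6)={5}
  fail(5) 'abe': from fail(4)=19 chase 'e': 19 ⇒ 20;  out={1}∪out(20)={1,5}
  fail(10) 'cdb': from fail(9)=1 chase 'b': 1→0 ⇒ 19;  out=∅∪out(19)=∅
  fail(15) 'cbe': from fail(14)=19 chase 'e': 19 ⇒ 20;  out=∅∪out(20)={5}
  fail(11) 'cdbb': from fail(10)=19 chase 'b': 19→0 ⇒ 19;  out=∅∪out(19)=∅
  fail(16) 'cbea': from fail(15)=20 chase 'a': 20→6→0 ⇒ 3;  out=∅∪out(3)=∅
  fail(12) 'cdbba': from fail(11)=19 chase 'a': 19→0 ⇒ 3;  out=∅∪out(3)=∅
  fail(17) 'cbead': from fail(16)=3 chase 'd': 3→0 ⇒ 1;  out=∅∪out(1)=∅
  fail(13) 'cdbbac': from fail(12)=3 chase 'c': 3→0 ⇒ 8;  out={3}∪out(8)={3}
  fail(18) 'cbeada': from fail(17)=1 chase 'a': 1→0 ⇒ 3;  out={4}∪out(3)={4}

Run:
[0] read 'c'  n0⇒n8
[1] read 'b'  n8⇒n14
[2] read 'e'  n14⇒n15  ** P5@[1:2]
[3] read 'a'  n15⇒n16
[4] read 'd'  n16⇒n17
[5] read 'a'  n17⇒n18  ** P4@[0:5]
[6] read 'd'  n18⇒n1 (fail-walked)
[7] read 'c'  n1⇒n8 (fail-walked)
[8] read 'b'  n8⇒n14
[9] read 'e'  n14⇒n15  ** P5@[8:9]
[10] read 'a'  n15⇒n16
[11] read 'd'  n16⇒n17
[12] read 'a'  n17⇒n18  ** P4@[7:12]
[13] read 'd'  n18⇒n1 (fail-walked)
[14] read 'd'  n1⇒n2  ** P0@[13:14]
[15] read 'a'  n2⇒n3 (fail-walked)
[16] read 'c'  n3⇒n8 (fail-walked)
[17] read 'b'  n8⇒n14
[18] read 'e'  n14⇒n15  ** P5@[17:18]
[19] read 'a'  n15⇒n16
[20] read 'd'  n16⇒n17
[21] read 'a'  n17⇒n18  ** P4@[16:21]
[22] read 'c'  n18⇒n8 (fail-walked)
[23] read 'c'  n8⇒n8 (fail-walked)
[24] read 'd'  n8⇒n9
[25] read 'd'  n9⇒n2 (fail-walked)  ** P0@[24:25]
[26] read 'a'  n2⇒n3 (fail-walked)
[27] read 'c'  n3⇒n8 (fail-walked)
[28] read 'd'  n8⇒n9
[29] read 'b'  n9⇒n10
[30] read 'b'  n10⇒n11
[31] read 'a'  n11⇒n12
[32] read 'c'  n12⇒n13  ** P3@[27:32]
[33] read 'd'  n13⇒n9 (fail-walked)
[34] read 'd'  n9⇒n2 (fail-walked)  ** P0@[33:34]
[35] read 'c'  n2⇒n8 (fail-walked)
[36] read 'b'  n8⇒n14
[37] read 'e'  n14⇒n15  ** P5@[36:37]
[38] read 'a'  n15⇒n16
[39] read 'd'  n16⇒n17
[40] read 'a'  n17⇒n18  ** P4@[35:40]
[41] read 'b'  n18⇒n4 (fail-walked)
[42] read 'e'  n4⇒n5  ** P1@[40:42],P5@[41:42]
[43] read 'd'  n5⇒n1 (fail-walked)

Result: [[2,5],[5,4],[9,5],[12,4],[14,0],[18,5],[21,4],[25,0],[32,3],[34,0],[37,5],[40,4],[42,1],[42,5]]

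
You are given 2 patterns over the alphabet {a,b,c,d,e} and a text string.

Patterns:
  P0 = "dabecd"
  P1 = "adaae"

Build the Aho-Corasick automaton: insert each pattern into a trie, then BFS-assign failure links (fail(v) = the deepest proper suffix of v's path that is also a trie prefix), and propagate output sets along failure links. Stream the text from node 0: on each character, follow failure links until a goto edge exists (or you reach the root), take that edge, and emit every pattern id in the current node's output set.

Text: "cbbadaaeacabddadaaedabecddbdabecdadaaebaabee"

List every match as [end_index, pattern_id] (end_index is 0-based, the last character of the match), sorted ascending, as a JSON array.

Build:
Trie (insert patterns):
  0='ε' goto a→7 d→1
  1='d' goto a→2
  2='da' goto b→3
  3='dab' goto e→4
  4='dabe' goto c→5
  5='dabec' goto d→6
  6='dabecd' goto ·  ←P0
  7='a' goto d→8
  8='ad' goto a→9
  9='ada' goto a→10
  10='adaa' goto e→11
  11='adaae' goto ·  ←P1

BFS fail/out derivation:
  n1('d'): parent n0 fail=0; on 'd' 0 → fail=0;  out ∅∪∅=∅
  n7('a'): parent n0 fail=0; on 'a' 0 → fail=0;  out ∅∪∅=∅
  n2('da'): parent n1 fail=0; on 'a' 0 → fail=7;  out ∅∪∅=∅
  n8('ad'): parent n7 fail=0; on 'd' 0 → fail=1;  out ∅∪∅=∅
  n3('dab'): parent n2 fail=7; on 'b' 7→0 → fail=0;  out ∅∪∅=∅
  n9('ada'): parent n8 fail=1; on 'a' 1 → fail=2;  out ∅∪∅=∅
  n4('dabe'): parent n3 fail=0; on 'e' 0 → fail=0;  out ∅∪∅=∅
  n10('adaa'): parent n9 fail=2; on 'a' 2→7→0 → fail=7;  out ∅∪∅=∅
  n5('dabec'): parent n4 fail=0; on 'c' 0 → fail=0;  out ∅∪∅=∅
  n11('adaae'): parent n10 fail=7; on 'e' 7→0 → fail=0;  out {1}∪∅={1}
  n6('dabecd'): parent n5 fail=0; on 'd' 0 → fail=1;  out {0}∪∅={0}

Run:
pos 0 'c': at 0
pos 1 'b': at 0
pos 2 'b': at 0
pos 3 'a': at 7
pos 4 'd': at 8
pos 5 'a': at 9
pos 6 'a': at 10
pos 7 'e': at 11  → match P1@[3:7]
pos 8 'a': at 7 (fail-walked)
pos 9 'c': at 0 (fail-walked)
pos 10 'a': at 7
pos 11 'b': at 0 (fail-walked)
pos 12 'd': at 1
pos 13 'd': at 1 (fail-walked)
pos 14 'a': at 2
pos 15 'd': at 8 (fail-walked)
pos 16 'a': at 9
pos 17 'a': at 10
pos 18 'e': at 11  → match P1@[14:18]
pos 19 'd': at 1 (fail-walked)
pos 20 'a': at 2
pos 21 'b': at 3
pos 22 'e': at 4
pos 23 'c': at 5
pos 24 'd': at 6  → match P0@[19:24]
pos 25 'd': at 1 (fail-walked)
pos 26 'b': at 0 (fail-walked)
pos 27 'd': at 1
pos 28 'a': at 2
pos 29 'b': at 3
pos 30 'e': at 4
pos 31 'c': at 5
pos 32 'd': at 6  → match P0@[27:32]
pos 33 'a': at 2 (fail-walked)
pos 34 'd': at 8 (fail-walked)
pos 35 'a': at 9
pos 36 'a': at 10
pos 37 'e': at 11  → match P1@[33:37]
pos 38 'b': at 0 (fail-walked)
pos 39 'a': at 7
pos 40 'a': at 7 (fail-walked)
pos 41 'b': at 0 (fail-walked)
pos 42 'e': at 0
pos 43 'e': at 0

All matches (sorted): [[7,1],[18,1],[24,0],[32,0],[37,1]]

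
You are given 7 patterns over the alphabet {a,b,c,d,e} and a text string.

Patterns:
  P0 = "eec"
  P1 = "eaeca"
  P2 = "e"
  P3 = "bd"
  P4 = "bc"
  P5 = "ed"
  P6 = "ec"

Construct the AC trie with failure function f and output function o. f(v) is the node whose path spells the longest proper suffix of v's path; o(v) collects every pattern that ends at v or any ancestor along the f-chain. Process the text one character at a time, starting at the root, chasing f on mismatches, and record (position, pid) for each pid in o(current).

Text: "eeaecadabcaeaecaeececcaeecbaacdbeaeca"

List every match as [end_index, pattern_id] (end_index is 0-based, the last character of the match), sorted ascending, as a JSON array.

Construct AC machine:
Trie (insert patterns):
  0='ε' goto b→8 e→1
  1='e' goto a→4 c→12 d→11 e→2  [P2 ends]
  2='ee' goto c→3
  3='eec' goto ·  [P0 ends]
  4='ea' goto e→5
  5='eae' goto c→6
  6='eaec' goto a→7
  7='eaeca' goto ·  [P1 ends]
  8='b' goto c→10 d→9
  9='bd' goto ·  [P3 ends]
  10='bc' goto ·  [P4 ends]
  11='ed' goto ·  [P5 ends]
  12='ec' goto ·  [P6 ends]

BFS fail/out derivation:
  n1('e'): parent n0 fail=0; on 'e' 0 → fail=0;  out {2}∪∅={2}
  n8('b'): parent n0 fail=0; on 'b' 0 → fail=0;  out ∅∪∅=∅
  n2('ee'): parent n1 fail=0; on 'e' 0 → fail=1;  out ∅∪{2}={2}
  n4('ea'): parent n1 fail=0; on 'a' 0 → fail=0;  out ∅∪∅=∅
  n9('bd'): parent n8 fail=0; on 'd' 0 → fail=0;  out {3}∪∅={3}
  n10('bc'): parent n8 fail=0; on 'c' 0 → fail=0;  out {4}∪∅={4}
  n11('ed'): parent n1 fail=0; on 'd' 0 → fail=0;  out {5}∪∅={5}
  n12('ec'): parent n1 fail=0; on 'c' 0 → fail=0;  out {6}∪∅={6}
  n3('eec'): parent n2 fail=1; on 'c' 1 → fail=12;  out {0}∪{6}={0,6}
  n5('eae'): parent n4 fail=0; on 'e' 0 → fail=1;  out ∅∪{2}={2}
  n6('eaec'): parent n5 fail=1; on 'c' 1 → fail=12;  out ∅∪{6}={6}
  n7('eaeca'): parent n6 fail=12; on 'a' 12→0 → fail=0;  out {1}∪∅={1}

Run:
pos 0 'e': at 1  → match P2@[0:0]
pos 1 'e': at 2  → match P2@[1:1]
pos 2 'a': at 4 (via fail)
pos 3 'e': at 5  → match P2@[3:3]
pos 4 'c': at 6  → match P6@[3:4]
pos 5 'a': at 7  → match P1@[1:5]
pos 6 'd': at 0 (via fail)
pos 7 'a': at 0
pos 8 'b': at 8
pos 9 'c': at 10  → match P4@[8:9]
pos 10 'a': at 0 (via fail)
pos 11 'e': at 1  → match P2@[11:11]
pos 12 'a': at 4
pos 13 'e': at 5  → match P2@[13:13]
pos 14 'c': at 6  → match P6@[13:14]
pos 15 'a': at 7  → match P1@[11:15]
pos 16 'e': at 1 (via fail)  → match P2@[16:16]
pos 17 'e': at 2  → match P2@[17:17]
pos 18 'c': at 3  → match P0@[16:18],P6@[17:18]
pos 19 'e': at 1 (via fail)  → match P2@[19:19]
pos 20 'c': at 12  → match P6@[19:20]
pos 21 'c': at 0 (via fail)
pos 22 'a': at 0
pos 23 'e': at 1  → match P2@[23:23]
pos 24 'e': at 2  → match P2@[24:24]
pos 25 'c': at 3  → match P0@[23:25],P6@[24:25]
pos 26 'b': at 8 (via fail)
pos 27 'a': at 0 (via fail)
pos 28 'a': at 0
pos 29 'c': at 0
pos 30 'd': at 0
pos 31 'b': at 8
pos 32 'e': at 1 (via fail)  → match P2@[32:32]
pos 33 'a': at 4
pos 34 'e': at 5  → match P2@[34:34]
pos 35 'c': at 6  → match P6@[34:35]
pos 36 'a': at 7  → match P1@[32:36]

All matches (sorted): [[0,2],[1,2],[3,2],[4,6],[5,1],[9,4],[11,2],[13,2],[14,6],[15,1],[16,2],[17,2],[18,0],[18,6],[19,2],[20,6],[23,2],[24,2],[25,0],[25,6],[32,2],[34,2],[35,6],[36,1]]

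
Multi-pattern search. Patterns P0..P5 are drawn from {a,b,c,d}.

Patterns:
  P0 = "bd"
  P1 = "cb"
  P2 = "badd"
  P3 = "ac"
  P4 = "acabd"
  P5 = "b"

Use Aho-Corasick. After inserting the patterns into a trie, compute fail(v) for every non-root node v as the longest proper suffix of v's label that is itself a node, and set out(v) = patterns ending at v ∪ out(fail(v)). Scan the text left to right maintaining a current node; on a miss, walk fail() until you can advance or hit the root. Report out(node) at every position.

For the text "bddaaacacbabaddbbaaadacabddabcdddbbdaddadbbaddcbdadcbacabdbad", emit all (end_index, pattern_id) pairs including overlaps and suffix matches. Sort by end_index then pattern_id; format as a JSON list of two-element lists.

Construct AC machine:
Trie (insert patterns):
  n0 'ε': a→8 b→1 c→3
  n1 'b': a→5 d→2  [P5 ends]
  n2 'bd': ·  [P0 ends]
  n3 'c': b→4
  n4 'cb': ·  [P1 ends]
  n5 'ba': d→6
  n6 'bad': d→7
  n7 'badd': ·  [P2 ends]
  n8 'a': c→9
  n9 'ac': a→10  [P3 ends]
  n10 'aca': b→11
  n11 'acab': d→12
  n12 'acabd': ·  [P4 ends]

BFS fail/out derivation:
  fail(1) 'b': from fail(0)=0 chase 'b': 0 ⇒ 0;  out={5}∪out(0)={5}
  fail(3) 'c': from fail(0)=0 chase 'c': 0 ⇒ 0;  out=∅∪out(0)=∅
  fail(8) 'a': from fail(0)=0 chase 'a': 0 ⇒ 0;  out=∅∪out(0)=∅
  fail(2) 'bd': from fail(1)=0 chase 'd': 0 ⇒ 0;  out={0}∪out(0)={0}
  fail(4) 'cb': from fail(3)=0 chase 'b': 0 ⇒ 1;  out={1}∪out(1)={1,5}
  fail(5) 'ba': from fail(1)=0 chase 'a': 0 ⇒ 8;  out=∅∪out(8)=∅
  fail(9) 'ac': from fail(8)=0 chase 'c': 0 ⇒ 3;  out={3}∪out(3)={3}
  fail(6) 'bad': from fail(5)=8 chase 'd': 8→0 ⇒ 0;  out=∅∪out(0)=∅
  fail(10) 'aca': from fail(9)=3 chase 'a': 3→0 ⇒ 8;  out=∅∪out(8)=∅
  fail(7) 'badd': from fail(6)=0 chase 'd': 0 ⇒ 0;  out={2}∪out(0)={2}
  fail(11) 'acab': from fail(10)=8 chase 'b': 8→0 ⇒ 1;  out=∅∪out(1)={5}
  fail(12) 'acabd': from fail(11)=1 chase 'd': 1 ⇒ 2;  out={4}∪out(2)={0,4}

Run:
pos 0 'b': at 1  ** P5@[0:0]
pos 1 'd': at 2  ** P0@[0:1]
pos 2 'd': at 0 (via fail)
pos 3 'a': at 8
pos 4 'a': at 8 (via fail)
pos 5 'a': at 8 (via fail)
pos 6 'c': at 9  ** P3@[5:6]
pos 7 'a': at 10
pos 8 'c': at 9 (via fail)  ** P3@[7:8]
pos 9 'b': at 4 (via fail)  ** P1@[8:9],P5@[9:9]
pos 10 'a': at 5 (via fail)
pos 11 'b': at 1 (via fail)  ** P5@[11:11]
pos 12 'a': at 5
pos 13 'd': at 6
pos 14 'd': at 7  ** P2@[11:14]
pos 15 'b': at 1 (via fail)  ** P5@[15:15]
pos 16 'b': at 1 (via fail)  ** P5@[16:16]
pos 17 'a': at 5
pos 18 'a': at 8 (via fail)
pos 19 'a': at 8 (via fail)
pos 20 'd': at 0 (via fail)
pos 21 'a': at 8
pos 22 'c': at 9  ** P3@[21:22]
pos 23 'a': at 10
pos 24 'b': at 11  ** P5@[24:24]
pos 25 'd': at 12  ** P0@[24:25],P4@[21:25]
pos 26 'd': at 0 (via fail)
pos 27 'a': at 8
pos 28 'b': at 1 (via fail)  ** P5@[28:28]
pos 29 'c': at 3 (via fail)
pos 30 'd': at 0 (via fail)
pos 31 'd': at 0
pos 32 'd': at 0
pos 33 'b': at 1  ** P5@[33:33]
pos 34 'b': at 1 (via fail)  ** P5@[34:34]
pos 35 'd': at 2  ** P0@[34:35]
pos 36 'a': at 8 (via fail)
pos 37 'd': at 0 (via fail)
pos 38 'd': at 0
pos 39 'a': at 8
pos 40 'd': at 0 (via fail)
pos 41 'b': at 1  ** P5@[41:41]
pos 42 'b': at 1 (via fail)  ** P5@[42:42]
pos 43 'a': at 5
pos 44 'd': at 6
pos 45 'd': at 7  ** P2@[42:45]
pos 46 'c': at 3 (via fail)
pos 47 'b': at 4  ** P1@[46:47],P5@[47:47]
pos 48 'd': at 2 (via fail)  ** P0@[47:48]
pos 49 'a': at 8 (via fail)
pos 50 'd': at 0 (via fail)
pos 51 'c': at 3
pos 52 'b': at 4  ** P1@[51:52],P5@[52:52]
pos 53 'a': at 5 (via fail)
pos 54 'c': at 9 (via fail)  ** P3@[53:54]
pos 55 'a': at 10
pos 56 'b': at 11  ** P5@[56:56]
pos 57 'd': at 12  ** P0@[56:57],P4@[53:57]
pos 58 'b': at 1 (via fail)  ** P5@[58:58]
pos 59 'a': at 5
pos 60 'd': at 6

Result: [[0,5],[1,0],[6,3],[8,3],[9,1],[9,5],[11,5],[14,2],[15,5],[16,5],[22,3],[24,5],[25,0],[25,4],[28,5],[33,5],[34,5],[35,0],[41,5],[42,5],[45,2],[47,1],[47,5],[48,0],[52,1],[52,5],[54,3],[56,5],[57,0],[57,4],[58,5]]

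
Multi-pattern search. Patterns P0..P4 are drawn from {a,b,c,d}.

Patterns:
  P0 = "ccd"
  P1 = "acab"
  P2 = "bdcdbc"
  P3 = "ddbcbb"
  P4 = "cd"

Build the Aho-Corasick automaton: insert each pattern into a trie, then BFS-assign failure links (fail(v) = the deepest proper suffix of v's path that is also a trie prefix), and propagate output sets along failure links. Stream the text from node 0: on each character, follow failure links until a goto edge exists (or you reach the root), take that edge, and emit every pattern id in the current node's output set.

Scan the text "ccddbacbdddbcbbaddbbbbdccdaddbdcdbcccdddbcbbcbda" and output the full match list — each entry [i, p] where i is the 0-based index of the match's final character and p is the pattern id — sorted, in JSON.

Build automaton:
Trie nodes:
  0='ε' goto a→4 b→8 c→1 d→14
  1='c' goto c→2 d→20
  2='cc' goto d→3
  3='ccd' goto ·  ←P0
  4='a' goto c→5
  5='ac' goto a→6
  6='aca' goto b→7
  7='acab' goto ·  ←P1
  8='b' goto d→9
  9='bd' goto c→10
  10='bdc' goto d→11
  11='bdcd' goto b→12
  12='bdcdb' goto c→13
  13='bdcdbc' goto ·  ←P2
  14='d' goto d→15
  15='dd' goto b→16
  16='ddb' goto c→17
  17='ddbc' goto b→18
  18='ddbcb' goto b→19
  19='ddbcbb' goto ·  ←P3
  20='cd' goto ·  ←P4

Failure links (BFS by depth):
  fail(1) 'c': from fail(0)=0 chase 'c': 0 ⇒ 0;  out=∅∪out(0)=∅
  fail(4) 'a': from fail(0)=0 chase 'a': 0 ⇒ 0;  out=∅∪out(0)=∅
  fail(8) 'b': from fail(0)=0 chase 'b': 0 ⇒ 0;  out=∅∪out(0)=∅
  fail(14) 'd': from fail(0)=0 chase 'd': 0 ⇒ 0;  out=∅∪out(0)=∅
  fail(2) 'cc': from fail(1)=0 chase 'c': 0 ⇒ 1;  out=∅∪out(1)=∅
  fail(5) 'ac': from fail(4)=0 chase 'c': 0 ⇒ 1;  out=∅∪out(1)=∅
  fail(9) 'bd': from fail(8)=0 chase 'd': 0 ⇒ 14;  out=∅∪out(14)=∅
  fail(15) 'dd': from fail(14)=0 chase 'd': 0 ⇒ 14;  out=∅∪out(14)=∅
  fail(20) 'cd': from fail(1)=0 chase 'd': 0 ⇒ 14;  out={4}∪out(14)={4}
  fail(3) 'ccd': from fail(2)=1 chase 'd': 1 ⇒ 20;  out={0}∪out(20)={0,4}
  fail(6) 'aca': from fail(5)=1 chase 'a': 1→0 ⇒ 4;  out=∅∪out(4)=∅
  fail(10) 'bdc': from fail(9)=14 chase 'c': 14→0 ⇒ 1;  out=∅∪out(1)=∅
  fail(16) 'ddb': from fail(15)=14 chase 'b': 14→0 ⇒ 8;  out=∅∪out(8)=∅
  fail(7) 'acab': from fail(6)=4 chase 'b': 4→0 ⇒ 8;  out={1}∪out(8)={1}
  fail(11) 'bdcd': from fail(10)=1 chase 'd': 1 ⇒ 20;  out=∅∪out(20)={4}
  fail(17) 'ddbc': from fail(16)=8 chase 'c': 8→0 ⇒ 1;  out=∅∪out(1)=∅
  fail(12) 'bdcdb': from fail(11)=20 chase 'b': 20→14→0 ⇒ 8;  out=∅∪out(8)=∅
  fail(18) 'ddbcb': from fail(17)=1 chase 'b': 1→0 ⇒ 8;  out=∅∪out(8)=∅
  fail(13) 'bdcdbc': from fail(12)=8 chase 'c': 8→0 ⇒ 1;  out={2}∪out(1)={2}
  fail(19) 'ddbcbb': from fail(18)=8 chase 'b': 8→0 ⇒ 8;  out={3}∪out(8)={3}

Text stream:
i=0 'c': node 0→1
i=1 'c': node 1→2
i=2 'd': node 2→3  ** P0@[0:2],P4@[1:2]
i=3 'd': node 3→15 (fail-walked)
i=4 'b': node 15→16
i=5 'a': node 16→4 (fail-walked)
i=6 'c': node 4→5
i=7 'b': node 5→8 (fail-walked)
i=8 'd': node 8→9
i=9 'd': node 9→15 (fail-walked)
i=10 'd': node 15→15 (fail-walked)
i=11 'b': node 15→16
i=12 'c': node 16→17
i=13 'b': node 17→18
i=14 'b': node 18→19  ** P3@[9:14]
i=15 'a': node 19→4 (fail-walked)
i=16 'd': node 4→14 (fail-walked)
i=17 'd': node 14→15
i=18 'b': node 15→16
i=19 'b': node 16→8 (fail-walked)
i=20 'b': node 8→8 (fail-walked)
i=21 'b': node 8→8 (fail-walked)
i=22 'd': node 8→9
i=23 'c': node 9→10
i=24 'c': node 10→2 (fail-walked)
i=25 'd': node 2→3  ** P0@[23:25],P4@[24:25]
i=26 'a': node 3→4 (fail-walked)
i=27 'd': node 4→14 (fail-walked)
i=28 'd': node 14→15
i=29 'b': node 15→16
i=30 'd': node 16→9 (fail-walked)
i=31 'c': node 9→10
i=32 'd': node 10→11  ** P4@[31:32]
i=33 'b': node 11→12
i=34 'c': node 12→13  ** P2@[29:34]
i=35 'c': node 13→2 (fail-walked)
i=36 'c': node 2→2 (fail-walked)
i=37 'd': node 2→3  ** P0@[35:37],P4@[36:37]
i=38 'd': node 3→15 (fail-walked)
i=39 'd': node 15→15 (fail-walked)
i=40 'b': node 15→16
i=41 'c': node 16→17
i=42 'b': node 17→18
i=43 'b': node 18→19  ** P3@[38:43]
i=44 'c': node 19→1 (fail-walked)
i=45 'b': node 1→8 (fail-walked)
i=46 'd': node 8→9
i=47 'a': node 9→4 (fail-walked)

All matches (sorted): [[2,0],[2,4],[14,3],[25,0],[25,4],[32,4],[34,2],[37,0],[37,4],[43,3]]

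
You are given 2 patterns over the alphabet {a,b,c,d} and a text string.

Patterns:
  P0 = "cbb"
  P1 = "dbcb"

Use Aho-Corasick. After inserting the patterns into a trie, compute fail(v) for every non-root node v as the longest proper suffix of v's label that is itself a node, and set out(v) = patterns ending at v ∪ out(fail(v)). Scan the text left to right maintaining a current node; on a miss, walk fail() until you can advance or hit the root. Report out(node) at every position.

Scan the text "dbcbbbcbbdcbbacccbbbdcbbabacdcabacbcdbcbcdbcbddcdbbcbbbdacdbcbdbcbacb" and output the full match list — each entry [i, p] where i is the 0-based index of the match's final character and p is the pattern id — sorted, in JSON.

Build automaton:
Trie (insert patterns):
  n0 'ε': c→1 d→4
  n1 'c': b→2
  n2 'cb': b→3
  n3 'cbb': ·  ←P0
  n4 'd': b→5
  n5 'db': c→6
  n6 'dbc': b→7
  n7 'dbcb': ·  ←P1

Failure links (BFS by depth):
  n1('c'): parent n0 fail=0; on 'c' 0 → fail=0;  out ∅∪∅=∅
  n4('d'): parent n0 fail=0; on 'd' 0 → fail=0;  out ∅∪∅=∅
  n2('cb'): parent n1 fail=0; on 'b' 0 → fail=0;  out ∅∪∅=∅
  n5('db'): parent n4 fail=0; on 'b' 0 → fail=0;  out ∅∪∅=∅
  n3('cbb'): parent n2 fail=0; on 'b' 0 → fail=0;  out {0}∪∅={0}
  n6('dbc'): parent n5 fail=0; on 'c' 0 → fail=1;  out ∅∪∅=∅
  n7('dbcb'): parent n6 fail=1; on 'b' 1 → fail=2;  out {1}∪∅={1}

Scan:
i=0 'd': node 0→4
i=1 'b': node 4→5
i=2 'c': node 5→6
i=3 'b': node 6→7  emit P1@[0:3]
i=4 'b': node 7→3 ·f  emit P0@[2:4]
i=5 'b': node 3→0 ·f
i=6 'c': node 0→1
i=7 'b': node 1→2
i=8 'b': node 2→3  emit P0@[6:8]
i=9 'd': node 3→4 ·f
i=10 'c': node 4→1 ·f
i=11 'b': node 1→2
i=12 'b': node 2→3  emit P0@[10:12]
i=13 'a': node 3→0 ·f
i=14 'c': node 0→1
i=15 'c': node 1→1 ·f
i=16 'c': node 1→1 ·f
i=17 'b': node 1→2
i=18 'b': node 2→3  emit P0@[16:18]
i=19 'b': node 3→0 ·f
i=20 'd': node 0→4
i=21 'c': node 4→1 ·f
i=22 'b': node 1→2
i=23 'b': node 2→3  emit P0@[21:23]
i=24 'a': node 3→0 ·f
i=25 'b': node 0→0
i=26 'a': node 0→0
i=27 'c': node 0→1
i=28 'd': node 1→4 ·f
i=29 'c': node 4→1 ·f
i=30 'a': node 1→0 ·f
i=31 'b': node 0→0
i=32 'a': node 0→0
i=33 'c': node 0→1
i=34 'b': node 1→2
i=35 'c': node 2→1 ·f
i=36 'd': node 1→4 ·f
i=37 'b': node 4→5
i=38 'c': node 5→6
i=39 'b': node 6→7  emit P1@[36:39]
i=40 'c': node 7→1 ·f
i=41 'd': node 1→4 ·f
i=42 'b': node 4→5
i=43 'c': node 5→6
i=44 'b': node 6→7  emit P1@[41:44]
i=45 'd': node 7→4 ·f
i=46 'd': node 4→4 ·f
i=47 'c': node 4→1 ·f
i=48 'd': node 1→4 ·f
i=49 'b': node 4→5
i=50 'b': node 5→0 ·f
i=51 'c': node 0→1
i=52 'b': node 1→2
i=53 'b': node 2→3  emit P0@[51:53]
i=54 'b': node 3→0 ·f
i=55 'd': node 0→4
i=56 'a': node 4→0 ·f
i=57 'c': node 0→1
i=58 'd': node 1→4 ·f
i=59 'b': node 4→5
i=60 'c': node 5→6
i=61 'b': node 6→7  emit P1@[58:61]
i=62 'd': node 7→4 ·f
i=63 'b': node 4→5
i=64 'c': node 5→6
i=65 'b': node 6→7  emit P1@[62:65]
i=66 'a': node 7→0 ·f
i=67 'c': node 0→1
i=68 'b': node 1→2

All matches (sorted): [[3,1],[4,0],[8,0],[12,0],[18,0],[23,0],[39,1],[44,1],[53,0],[61,1],[65,1]]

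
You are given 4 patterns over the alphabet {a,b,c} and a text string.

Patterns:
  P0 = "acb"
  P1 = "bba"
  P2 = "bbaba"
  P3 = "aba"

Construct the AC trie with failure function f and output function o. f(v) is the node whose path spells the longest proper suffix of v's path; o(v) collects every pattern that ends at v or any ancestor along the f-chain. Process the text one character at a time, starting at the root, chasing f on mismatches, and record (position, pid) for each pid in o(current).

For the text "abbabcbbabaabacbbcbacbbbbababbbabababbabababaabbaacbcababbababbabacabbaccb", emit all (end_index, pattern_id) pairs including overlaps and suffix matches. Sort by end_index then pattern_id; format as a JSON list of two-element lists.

Construct AC machine:
Trie (insert patterns):
  0='ε' goto a→1 b→4
  1='a' goto b→9 c→2
  2='ac' goto b→3
  3='acb' goto ·  ←P0
  4='b' goto b→5
  5='bb' goto a→6
  6='bba' goto b→7  ←P1
  7='bbab' goto a→8
  8='bbaba' goto ·  ←P2
  9='ab' goto a→10
  10='aba' goto ·  ←P3

BFS fail/out derivation:
  n1('a'): parent n0 fail=0; on 'a' 0 → fail=0;  out ∅∪∅=∅
  n4('b'): parent n0 fail=0; on 'b' 0 → fail=0;  out ∅∪∅=∅
  n2('ac'): parent n1 fail=0; on 'c' 0 → fail=0;  out ∅∪∅=∅
  n5('bb'): parent n4 fail=0; on 'b' 0 → fail=4;  out ∅∪∅=∅
  n9('ab'): parent n1 fail=0; on 'b' 0 → fail=4;  out ∅∪∅=∅
  n3('acb'): parent n2 fail=0; on 'b' 0 → fail=4;  out {0}∪∅={0}
  n6('bba'): parent n5 fail=4; on 'a' 4→0 → fail=1;  out {1}∪∅={1}
  n10('aba'): parent n9 fail=4; on 'a' 4→0 → fail=1;  out {3}∪∅={3}
  n7('bbab'): parent n6 fail=1; on 'b' 1 → fail=9;  out ∅∪∅=∅
  n8('bbaba'): parent n7 fail=9; on 'a' 9 → fail=10;  out {2}∪{3}={2,3}

Run:
[0] read 'a'  n0⇒n1
[1] read 'b'  n1⇒n9
[2] read 'b'  n9⇒n5 (fail-walked)
[3] read 'a'  n5⇒n6  → match P1@[1:3]
[4] read 'b'  n6⇒n7
[5] read 'c'  n7⇒n0 (fail-walked)
[6] read 'b'  n0⇒n4
[7] read 'b'  n4⇒n5
[8] read 'a'  n5⇒n6  → match P1@[6:8]
[9] read 'b'  n6⇒n7
[10] read 'a'  n7⇒n8  → match P2@[6:10],P3@[8:10]
[11] read 'a'  n8⇒n1 (fail-walked)
[12] read 'b'  n1⇒n9
[13] read 'a'  n9⇒n10  → match P3@[11:13]
[14] read 'c'  n10⇒n2 (fail-walked)
[15] read 'b'  n2⇒n3  → match P0@[13:15]
[16] read 'b'  n3⇒n5 (fail-walked)
[17] read 'c'  n5⇒n0 (fail-walked)
[18] read 'b'  n0⇒n4
[19] read 'a'  n4⇒n1 (fail-walked)
[20] read 'c'  n1⇒n2
[21] read 'b'  n2⇒n3  → match P0@[19:21]
[22] read 'b'  n3⇒n5 (fail-walked)
[23] read 'b'  n5⇒n5 (fail-walked)
[24] read 'b'  n5⇒n5 (fail-walked)
[25] read 'a'  n5⇒n6  → match P1@[23:25]
[26] read 'b'  n6⇒n7
[27] read 'a'  n7⇒n8  → match P2@[23:27],P3@[25:27]
[28] read 'b'  n8⇒n9 (fail-walked)
[29] read 'b'  n9⇒n5 (fail-walked)
[30] read 'b'  n5⇒n5 (fail-walked)
[31] read 'a'  n5⇒n6  → match P1@[29:31]
[32] read 'b'  n6⇒n7
[33] read 'a'  n7⇒n8  → match P2@[29:33],P3@[31:33]
[34] read 'b'  n8⇒n9 (fail-walked)
[35] read 'a'  n9⇒n10  → match P3@[33:35]
[36] read 'b'  n10⇒n9 (fail-walked)
[37] read 'b'  n9⇒n5 (fail-walked)
[38] read 'a'  n5⇒n6  → match P1@[36:38]
[39] read 'b'  n6⇒n7
[40] read 'a'  n7⇒n8  → match P2@[36:40],P3@[38:40]
[41] read 'b'  n8⇒n9 (fail-walked)
[42] read 'a'  n9⇒n10  → match P3@[40:42]
[43] read 'b'  n10⇒n9 (fail-walked)
[44] read 'a'  n9⇒n10  → match P3@[42:44]
[45] read 'a'  n10⇒n1 (fail-walked)
[46] read 'b'  n1⇒n9
[47] read 'b'  n9⇒n5 (fail-walked)
[48] read 'a'  n5⇒n6  → match P1@[46:48]
[49] read 'a'  n6⇒n1 (fail-walked)
[50] read 'c'  n1⇒n2
[51] read 'b'  n2⇒n3  → match P0@[49:51]
[52] read 'c'  n3⇒n0 (fail-walked)
[53] read 'a'  n0⇒n1
[54] read 'b'  n1⇒n9
[55] read 'a'  n9⇒n10  → match P3@[53:55]
[56] read 'b'  n10⇒n9 (fail-walked)
[57] read 'b'  n9⇒n5 (fail-walked)
[58] read 'a'  n5⇒n6  → match P1@[56:58]
[59] read 'b'  n6⇒n7
[60] read 'a'  n7⇒n8  → match P2@[56:60],P3@[58:60]
[61] read 'b'  n8⇒n9 (fail-walked)
[62] read 'b'  n9⇒n5 (fail-walked)
[63] read 'a'  n5⇒n6  → match P1@[61:63]
[64] read 'b'  n6⇒n7
[65] read 'a'  n7⇒n8  → match P2@[61:65],P3@[63:65]
[66] read 'c'  n8⇒n2 (fail-walked)
[67] read 'a'  n2⇒n1 (fail-walked)
[68] read 'b'  n1⇒n9
[69] read 'b'  n9⇒n5 (fail-walked)
[70] read 'a'  n5⇒n6  → match P1@[68:70]
[71] read 'c'  n6⇒n2 (fail-walked)
[72] read 'c'  n2⇒n0 (fail-walked)
[73] read 'b'  n0⇒n4

Result: [[3,1],[8,1],[10,2],[10,3],[13,3],[15,0],[21,0],[25,1],[27,2],[27,3],[31,1],[33,2],[33,3],[35,3],[38,1],[40,2],[40,3],[42,3],[44,3],[48,1],[51,0],[55,3],[58,1],[60,2],[60,3],[63,1],[65,2],[65,3],[70,1]]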